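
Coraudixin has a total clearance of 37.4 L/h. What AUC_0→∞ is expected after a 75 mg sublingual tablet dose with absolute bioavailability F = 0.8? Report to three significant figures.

AUC = 1.60 mg/L·h

AUC_0→∞ = F × Dose / CL
        = 0.8 × 75 / 37.4 = 1.60428 mg/L·h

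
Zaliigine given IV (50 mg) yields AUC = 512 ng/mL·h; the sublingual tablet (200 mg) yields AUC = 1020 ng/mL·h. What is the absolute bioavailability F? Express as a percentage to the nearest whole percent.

F = 50%

F = (AUC_ev / D_ev) / (AUC_iv / D_iv)
  = (1020/200) / (512/50)
  = 5.1 / 10.24 = 0.4980
  = 49.80%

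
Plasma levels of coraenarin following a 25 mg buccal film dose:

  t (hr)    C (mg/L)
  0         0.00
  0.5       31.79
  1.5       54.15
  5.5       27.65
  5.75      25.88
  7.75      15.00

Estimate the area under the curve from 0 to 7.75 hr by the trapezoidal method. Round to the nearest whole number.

AUC = 262 mg/L·hr

Trapezoidal AUC_0→7.75:
  [0→0.5]: (0.00+31.79)/2 × 0.5 = 7.9475
  [0.5→1.5]: (31.79+54.15)/2 × 1 = 42.97
  [1.5→5.5]: (54.15+27.65)/2 × 4 = 163.6
  [5.5→5.75]: (27.65+25.88)/2 × 0.25 = 6.69125
  [5.75→7.75]: (25.88+15.00)/2 × 2 = 40.88
  Sum = 262.08875 mg/L·hr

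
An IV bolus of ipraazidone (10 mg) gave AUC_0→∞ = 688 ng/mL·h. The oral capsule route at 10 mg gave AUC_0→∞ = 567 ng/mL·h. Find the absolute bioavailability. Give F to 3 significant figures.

F = (AUC_ev / D_ev) / (AUC_iv / D_iv)
  = (567/10) / (688/10)
  = 56.7 / 68.8 = 0.8241

F = 0.824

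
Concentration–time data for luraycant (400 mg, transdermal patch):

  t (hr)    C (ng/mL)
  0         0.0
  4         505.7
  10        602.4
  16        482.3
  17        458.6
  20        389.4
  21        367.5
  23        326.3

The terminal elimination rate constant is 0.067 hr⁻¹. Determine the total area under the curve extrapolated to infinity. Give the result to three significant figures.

AUC = 15300 ng/mL·hr

Trapezoidal AUC_0→23:
  [0→4]: (0.0+505.7)/2 × 4 = 1011.4
  [4→10]: (505.7+602.4)/2 × 6 = 3324.3
  [10→16]: (602.4+482.3)/2 × 6 = 3254.1
  [16→17]: (482.3+458.6)/2 × 1 = 470.45
  [17→20]: (458.6+389.4)/2 × 3 = 1272.0
  [20→21]: (389.4+367.5)/2 × 1 = 378.45
  [21→23]: (367.5+326.3)/2 × 2 = 693.8
  Sum = 10404.5 ng/mL·hr
Extrapolated tail: C_last / k_e = 326.3 / 0.067 = 4870.149
AUC_0→∞ = 10404.5 + 4870.149 = 15274.649 ng/mL·hr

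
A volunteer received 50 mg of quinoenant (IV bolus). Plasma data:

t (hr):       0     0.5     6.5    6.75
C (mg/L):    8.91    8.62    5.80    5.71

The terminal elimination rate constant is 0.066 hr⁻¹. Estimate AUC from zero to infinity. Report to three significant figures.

AUC = 136 mg/L·hr

Trapezoidal AUC_0→6.75:
  [0→0.5]: (8.91+8.62)/2 × 0.5 = 4.3825
  [0.5→6.5]: (8.62+5.80)/2 × 6 = 43.26
  [6.5→6.75]: (5.80+5.71)/2 × 0.25 = 1.43875
  Sum = 49.08125 mg/L·hr
Extrapolated tail: C_last / k_e = 5.71 / 0.066 = 86.515
AUC_0→∞ = 49.08125 + 86.515 = 135.59625 mg/L·hr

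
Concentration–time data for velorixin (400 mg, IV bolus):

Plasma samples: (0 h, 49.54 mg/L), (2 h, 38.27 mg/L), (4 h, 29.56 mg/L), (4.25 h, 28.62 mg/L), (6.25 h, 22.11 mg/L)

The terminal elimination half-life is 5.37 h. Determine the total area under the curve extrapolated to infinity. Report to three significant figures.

AUC = 385 mg/L·h

Trapezoidal AUC_0→6.25:
  [0→2]: (49.54+38.27)/2 × 2 = 87.81
  [2→4]: (38.27+29.56)/2 × 2 = 67.83
  [4→4.25]: (29.56+28.62)/2 × 0.25 = 7.2725
  [4.25→6.25]: (28.62+22.11)/2 × 2 = 50.73
  Sum = 213.6425 mg/L·h
k_e = ln2 / t½ = 0.693147 / 5.37 = 0.1291 h^-1
Extrapolated tail: C_last / k_e = 22.11 / 0.1291 = 171.263
AUC_0→∞ = 213.6425 + 171.263 = 384.9055 mg/L·h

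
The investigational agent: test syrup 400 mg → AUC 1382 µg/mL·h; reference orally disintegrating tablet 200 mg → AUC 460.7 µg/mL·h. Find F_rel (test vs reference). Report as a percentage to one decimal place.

F_rel = (AUC_test/D_test) / (AUC_ref/D_ref)
      = (1382/400) / (460.7/200)
      = 3.455 / 2.3035 = 1.4999 = 149.99%

F_rel = 150.0%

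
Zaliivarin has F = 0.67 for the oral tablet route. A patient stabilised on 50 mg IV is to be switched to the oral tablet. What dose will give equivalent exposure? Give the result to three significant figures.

For equal systemic exposure: F × D_ev = D_iv
D_ev = D_iv / F = 50 / 0.67 = 74.6269 mg

D_oral = 74.6 mg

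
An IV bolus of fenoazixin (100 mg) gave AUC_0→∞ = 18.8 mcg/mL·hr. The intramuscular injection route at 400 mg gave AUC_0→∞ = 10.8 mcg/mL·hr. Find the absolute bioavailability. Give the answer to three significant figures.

F = (AUC_ev / D_ev) / (AUC_iv / D_iv)
  = (10.8/400) / (18.8/100)
  = 0.027 / 0.188 = 0.1436

F = 0.144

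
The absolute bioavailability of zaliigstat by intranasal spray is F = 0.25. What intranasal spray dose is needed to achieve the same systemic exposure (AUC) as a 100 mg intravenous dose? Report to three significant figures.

D_intranasal = 400 mg

For equal systemic exposure: F × D_ev = D_iv
D_ev = D_iv / F = 100 / 0.25 = 400 mg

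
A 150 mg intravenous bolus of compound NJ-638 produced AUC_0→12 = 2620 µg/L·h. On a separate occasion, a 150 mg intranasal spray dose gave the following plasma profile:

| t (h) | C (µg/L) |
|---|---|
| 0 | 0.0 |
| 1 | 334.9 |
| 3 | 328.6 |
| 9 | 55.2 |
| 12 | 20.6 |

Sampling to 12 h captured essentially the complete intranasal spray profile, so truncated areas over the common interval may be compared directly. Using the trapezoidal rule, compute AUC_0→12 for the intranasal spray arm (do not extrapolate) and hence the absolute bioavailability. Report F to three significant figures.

Trapezoidal AUC_0→12 (intranasal spray):
  [0→1]: (0.0+334.9)/2 × 1 = 167.45
  [1→3]: (334.9+328.6)/2 × 2 = 663.5
  [3→9]: (328.6+55.2)/2 × 6 = 1151.4
  [9→12]: (55.2+20.6)/2 × 3 = 113.7
  Sum = 2096.05 µg/L·h
F = (AUC_ev/D_ev)/(AUC_iv/D_iv) = (2096.05/150)/(2620/150) = 13.9737/17.4667 = 0.8000

F = 0.800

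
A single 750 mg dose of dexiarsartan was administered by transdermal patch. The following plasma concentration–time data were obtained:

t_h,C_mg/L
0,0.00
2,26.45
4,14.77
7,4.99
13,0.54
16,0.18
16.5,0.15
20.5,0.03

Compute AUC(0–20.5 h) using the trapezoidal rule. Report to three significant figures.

AUC = 115 mg/L·h

Trapezoidal AUC_0→20.5:
  [0→2]: (0.00+26.45)/2 × 2 = 26.45
  [2→4]: (26.45+14.77)/2 × 2 = 41.22
  [4→7]: (14.77+4.99)/2 × 3 = 29.64
  [7→13]: (4.99+0.54)/2 × 6 = 16.59
  [13→16]: (0.54+0.18)/2 × 3 = 1.08
  [16→16.5]: (0.18+0.15)/2 × 0.5 = 0.0825
  [16.5→20.5]: (0.15+0.03)/2 × 4 = 0.36
  Sum = 115.4225 mg/L·h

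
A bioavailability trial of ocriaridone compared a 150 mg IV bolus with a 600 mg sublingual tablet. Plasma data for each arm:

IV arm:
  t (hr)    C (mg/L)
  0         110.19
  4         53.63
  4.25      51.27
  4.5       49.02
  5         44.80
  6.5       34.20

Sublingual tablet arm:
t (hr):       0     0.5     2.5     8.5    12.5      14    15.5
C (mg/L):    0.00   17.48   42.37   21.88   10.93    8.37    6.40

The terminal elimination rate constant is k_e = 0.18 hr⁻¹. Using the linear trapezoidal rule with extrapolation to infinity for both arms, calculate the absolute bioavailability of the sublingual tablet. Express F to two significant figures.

Trapezoidal AUC_0→6.5 (IV):
  [0→4]: (110.19+53.63)/2 × 4 = 327.64
  [4→4.25]: (53.63+51.27)/2 × 0.25 = 13.1125
  [4.25→4.5]: (51.27+49.02)/2 × 0.25 = 12.53625
  [4.5→5]: (49.02+44.80)/2 × 0.5 = 23.455
  [5→6.5]: (44.80+34.20)/2 × 1.5 = 59.25
  Sum = 435.99375 mg/L·hr
IV tail: 34.20/0.18 = 190.000; AUC_iv,0→∞ = 435.99375 + 190.000 = 625.99375 mg/L·hr
Trapezoidal AUC_0→15.5 (sublingual tablet):
  [0→0.5]: (0.00+17.48)/2 × 0.5 = 4.37
  [0.5→2.5]: (17.48+42.37)/2 × 2 = 59.85
  [2.5→8.5]: (42.37+21.88)/2 × 6 = 192.75
  [8.5→12.5]: (21.88+10.93)/2 × 4 = 65.62
  [12.5→14]: (10.93+8.37)/2 × 1.5 = 14.475
  [14→15.5]: (8.37+6.40)/2 × 1.5 = 11.0775
  Sum = 348.1425 mg/L·hr
sublingual tablet tail: 6.40/0.18 = 35.556; AUC_ev,0→∞ = 348.1425 + 35.556 = 383.6985 mg/L·hr
F = (AUC_ev/D_ev)/(AUC_iv/D_iv) = (383.6985/600)/(625.99375/150) = 0.6394975/4.17329 = 0.1532

F = 0.15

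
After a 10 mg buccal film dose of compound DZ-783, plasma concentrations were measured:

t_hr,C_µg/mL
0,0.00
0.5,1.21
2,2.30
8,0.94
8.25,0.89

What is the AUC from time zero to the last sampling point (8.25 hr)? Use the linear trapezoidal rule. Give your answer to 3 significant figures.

Trapezoidal AUC_0→8.25:
  [0→0.5]: (0.00+1.21)/2 × 0.5 = 0.3025
  [0.5→2]: (1.21+2.30)/2 × 1.5 = 2.6325
  [2→8]: (2.30+0.94)/2 × 6 = 9.72
  [8→8.25]: (0.94+0.89)/2 × 0.25 = 0.22875
  Sum = 12.88375 µg/mL·hr

AUC = 12.9 µg/mL·hr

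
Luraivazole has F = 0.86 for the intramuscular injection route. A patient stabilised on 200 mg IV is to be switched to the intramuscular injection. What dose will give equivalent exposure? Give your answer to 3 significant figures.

For equal systemic exposure: F × D_ev = D_iv
D_ev = D_iv / F = 200 / 0.86 = 232.558 mg

D_intramuscular = 233 mg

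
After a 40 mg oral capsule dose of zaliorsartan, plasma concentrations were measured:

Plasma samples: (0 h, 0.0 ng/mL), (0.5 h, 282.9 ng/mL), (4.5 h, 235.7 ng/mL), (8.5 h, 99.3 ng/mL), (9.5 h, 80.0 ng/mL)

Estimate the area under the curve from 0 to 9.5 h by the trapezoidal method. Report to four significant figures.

AUC = 1868 ng/mL·h

Trapezoidal AUC_0→9.5:
  [0→0.5]: (0.0+282.9)/2 × 0.5 = 70.725
  [0.5→4.5]: (282.9+235.7)/2 × 4 = 1037.2
  [4.5→8.5]: (235.7+99.3)/2 × 4 = 670.0
  [8.5→9.5]: (99.3+80.0)/2 × 1 = 89.65
  Sum = 1867.575 ng/mL·h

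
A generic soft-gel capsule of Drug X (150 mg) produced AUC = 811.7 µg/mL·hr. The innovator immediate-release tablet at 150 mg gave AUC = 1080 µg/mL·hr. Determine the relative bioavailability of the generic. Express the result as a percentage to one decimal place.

F_rel = (AUC_test/D_test) / (AUC_ref/D_ref)
      = (811.7/150) / (1080/150)
      = 5.41133 / 7.2 = 0.7516 = 75.16%

F_rel = 75.2%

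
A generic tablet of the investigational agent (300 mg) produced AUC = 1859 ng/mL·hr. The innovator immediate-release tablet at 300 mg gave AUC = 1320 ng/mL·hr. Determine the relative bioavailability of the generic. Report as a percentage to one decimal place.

F_rel = (AUC_test/D_test) / (AUC_ref/D_ref)
      = (1859/300) / (1320/300)
      = 6.19667 / 4.4 = 1.4083 = 140.83%

F_rel = 140.8%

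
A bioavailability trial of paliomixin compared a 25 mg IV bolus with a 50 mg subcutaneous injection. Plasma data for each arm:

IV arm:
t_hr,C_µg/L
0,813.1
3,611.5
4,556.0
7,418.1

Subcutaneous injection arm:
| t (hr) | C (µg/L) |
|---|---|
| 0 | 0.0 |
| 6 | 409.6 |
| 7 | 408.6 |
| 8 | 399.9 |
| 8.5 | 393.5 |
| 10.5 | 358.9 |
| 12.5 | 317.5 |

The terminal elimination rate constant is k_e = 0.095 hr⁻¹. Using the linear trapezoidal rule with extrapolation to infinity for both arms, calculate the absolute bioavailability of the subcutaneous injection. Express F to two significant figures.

Trapezoidal AUC_0→7 (IV):
  [0→3]: (813.1+611.5)/2 × 3 = 2136.9
  [3→4]: (611.5+556.0)/2 × 1 = 583.75
  [4→7]: (556.0+418.1)/2 × 3 = 1461.15
  Sum = 4181.8 µg/L·hr
IV tail: 418.1/0.095 = 4401.053; AUC_iv,0→∞ = 4181.8 + 4401.053 = 8582.853 µg/L·hr
Trapezoidal AUC_0→12.5 (subcutaneous injection):
  [0→6]: (0.0+409.6)/2 × 6 = 1228.8
  [6→7]: (409.6+408.6)/2 × 1 = 409.1
  [7→8]: (408.6+399.9)/2 × 1 = 404.25
  [8→8.5]: (399.9+393.5)/2 × 0.5 = 198.35
  [8.5→10.5]: (393.5+358.9)/2 × 2 = 752.4
  [10.5→12.5]: (358.9+317.5)/2 × 2 = 676.4
  Sum = 3669.3 µg/L·hr
subcutaneous injection tail: 317.5/0.095 = 3342.105; AUC_ev,0→∞ = 3669.3 + 3342.105 = 7011.405 µg/L·hr
F = (AUC_ev/D_ev)/(AUC_iv/D_iv) = (7011.405/50)/(8582.853/25) = 140.2281/343.31412 = 0.4085

F = 0.41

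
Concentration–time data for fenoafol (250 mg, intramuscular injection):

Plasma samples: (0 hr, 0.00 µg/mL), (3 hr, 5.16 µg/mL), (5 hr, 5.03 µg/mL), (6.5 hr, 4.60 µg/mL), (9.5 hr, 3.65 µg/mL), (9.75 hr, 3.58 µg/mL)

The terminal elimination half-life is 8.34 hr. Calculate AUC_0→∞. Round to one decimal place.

AUC = 81.5 µg/mL·hr

Trapezoidal AUC_0→9.75:
  [0→3]: (0.00+5.16)/2 × 3 = 7.74
  [3→5]: (5.16+5.03)/2 × 2 = 10.19
  [5→6.5]: (5.03+4.60)/2 × 1.5 = 7.2225
  [6.5→9.5]: (4.60+3.65)/2 × 3 = 12.375
  [9.5→9.75]: (3.65+3.58)/2 × 0.25 = 0.90375
  Sum = 38.43125 µg/mL·hr
k_e = ln2 / t½ = 0.693147 / 8.34 = 0.0831 hr^-1
Extrapolated tail: C_last / k_e = 3.58 / 0.0831 = 43.081
AUC_0→∞ = 38.43125 + 43.081 = 81.51225 µg/mL·hr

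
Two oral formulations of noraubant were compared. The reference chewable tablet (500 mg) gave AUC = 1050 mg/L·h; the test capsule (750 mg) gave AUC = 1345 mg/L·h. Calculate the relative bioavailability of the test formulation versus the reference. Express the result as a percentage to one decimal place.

F_rel = (AUC_test/D_test) / (AUC_ref/D_ref)
      = (1345/750) / (1050/500)
      = 1.79333 / 2.1 = 0.8540 = 85.40%

F_rel = 85.4%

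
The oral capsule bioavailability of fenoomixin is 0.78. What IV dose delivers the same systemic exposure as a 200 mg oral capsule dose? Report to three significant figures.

D_iv = 156 mg

Systemic exposure from an extravascular dose = F × D_ev, so the equivalent IV dose is F × D_ev.
D_iv = F × D_ev = 0.78 × 200 = 156 mg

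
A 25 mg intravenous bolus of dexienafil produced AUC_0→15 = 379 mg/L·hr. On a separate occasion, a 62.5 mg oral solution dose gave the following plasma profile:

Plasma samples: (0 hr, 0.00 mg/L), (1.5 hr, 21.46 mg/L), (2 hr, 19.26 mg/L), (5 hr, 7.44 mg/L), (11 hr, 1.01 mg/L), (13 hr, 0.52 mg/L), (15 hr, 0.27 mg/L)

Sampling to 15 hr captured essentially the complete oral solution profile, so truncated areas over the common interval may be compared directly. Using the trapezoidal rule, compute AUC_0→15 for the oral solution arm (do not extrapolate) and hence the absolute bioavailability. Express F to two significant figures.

F = 0.099

Trapezoidal AUC_0→15 (oral solution):
  [0→1.5]: (0.00+21.46)/2 × 1.5 = 16.095
  [1.5→2]: (21.46+19.26)/2 × 0.5 = 10.18
  [2→5]: (19.26+7.44)/2 × 3 = 40.05
  [5→11]: (7.44+1.01)/2 × 6 = 25.35
  [11→13]: (1.01+0.52)/2 × 2 = 1.53
  [13→15]: (0.52+0.27)/2 × 2 = 0.79
  Sum = 93.995 mg/L·hr
F = (AUC_ev/D_ev)/(AUC_iv/D_iv) = (93.995/62.5)/(379/25) = 1.50392/15.16 = 0.0992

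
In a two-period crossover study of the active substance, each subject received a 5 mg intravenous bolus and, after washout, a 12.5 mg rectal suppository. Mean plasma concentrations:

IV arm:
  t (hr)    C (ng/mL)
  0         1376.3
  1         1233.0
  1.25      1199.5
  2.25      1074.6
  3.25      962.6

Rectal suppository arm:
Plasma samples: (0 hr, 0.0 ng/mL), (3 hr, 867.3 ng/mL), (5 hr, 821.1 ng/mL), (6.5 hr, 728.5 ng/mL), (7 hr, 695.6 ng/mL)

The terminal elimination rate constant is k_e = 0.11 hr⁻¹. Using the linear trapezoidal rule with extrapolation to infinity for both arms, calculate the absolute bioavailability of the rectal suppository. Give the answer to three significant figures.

Trapezoidal AUC_0→3.25 (IV):
  [0→1]: (1376.3+1233.0)/2 × 1 = 1304.65
  [1→1.25]: (1233.0+1199.5)/2 × 0.25 = 304.0625
  [1.25→2.25]: (1199.5+1074.6)/2 × 1 = 1137.05
  [2.25→3.25]: (1074.6+962.6)/2 × 1 = 1018.6
  Sum = 3764.3625 ng/mL·hr
IV tail: 962.6/0.11 = 8750.909; AUC_iv,0→∞ = 3764.3625 + 8750.909 = 12515.2715 ng/mL·hr
Trapezoidal AUC_0→7 (rectal suppository):
  [0→3]: (0.0+867.3)/2 × 3 = 1300.95
  [3→5]: (867.3+821.1)/2 × 2 = 1688.4
  [5→6.5]: (821.1+728.5)/2 × 1.5 = 1162.2
  [6.5→7]: (728.5+695.6)/2 × 0.5 = 356.025
  Sum = 4507.575 ng/mL·hr
rectal suppository tail: 695.6/0.11 = 6323.636; AUC_ev,0→∞ = 4507.575 + 6323.636 = 10831.211 ng/mL·hr
F = (AUC_ev/D_ev)/(AUC_iv/D_iv) = (10831.211/12.5)/(12515.2715/5) = 866.49688/2503.0543 = 0.3462

F = 0.346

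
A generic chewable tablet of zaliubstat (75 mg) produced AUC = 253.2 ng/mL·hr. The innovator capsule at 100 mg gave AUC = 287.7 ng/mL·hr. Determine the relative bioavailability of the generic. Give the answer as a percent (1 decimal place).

F_rel = (AUC_test/D_test) / (AUC_ref/D_ref)
      = (253.2/75) / (287.7/100)
      = 3.376 / 2.877 = 1.1734 = 117.34%

F_rel = 117.3%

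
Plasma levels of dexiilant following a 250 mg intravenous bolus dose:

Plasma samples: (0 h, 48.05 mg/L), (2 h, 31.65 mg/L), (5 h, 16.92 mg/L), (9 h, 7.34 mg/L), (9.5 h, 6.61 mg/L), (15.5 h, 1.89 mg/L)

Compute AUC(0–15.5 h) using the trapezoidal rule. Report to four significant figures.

AUC = 230.1 mg/L·h

Trapezoidal AUC_0→15.5:
  [0→2]: (48.05+31.65)/2 × 2 = 79.7
  [2→5]: (31.65+16.92)/2 × 3 = 72.855
  [5→9]: (16.92+7.34)/2 × 4 = 48.52
  [9→9.5]: (7.34+6.61)/2 × 0.5 = 3.4875
  [9.5→15.5]: (6.61+1.89)/2 × 6 = 25.5
  Sum = 230.0625 mg/L·h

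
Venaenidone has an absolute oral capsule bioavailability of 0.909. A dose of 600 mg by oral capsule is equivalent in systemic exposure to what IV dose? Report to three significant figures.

D_iv = 545 mg

Systemic exposure from an extravascular dose = F × D_ev, so the equivalent IV dose is F × D_ev.
D_iv = F × D_ev = 0.909 × 600 = 545.4 mg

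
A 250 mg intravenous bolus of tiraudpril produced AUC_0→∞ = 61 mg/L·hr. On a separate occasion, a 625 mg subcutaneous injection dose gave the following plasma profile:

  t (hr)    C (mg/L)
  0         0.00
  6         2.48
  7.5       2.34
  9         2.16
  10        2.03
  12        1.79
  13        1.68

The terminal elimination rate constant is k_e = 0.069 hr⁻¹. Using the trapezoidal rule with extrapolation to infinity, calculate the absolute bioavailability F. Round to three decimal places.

F = 0.304

Trapezoidal AUC_0→13 (subcutaneous injection):
  [0→6]: (0.00+2.48)/2 × 6 = 7.44
  [6→7.5]: (2.48+2.34)/2 × 1.5 = 3.615
  [7.5→9]: (2.34+2.16)/2 × 1.5 = 3.375
  [9→10]: (2.16+2.03)/2 × 1 = 2.095
  [10→12]: (2.03+1.79)/2 × 2 = 3.82
  [12→13]: (1.79+1.68)/2 × 1 = 1.735
  Sum = 22.08 mg/L·hr
Tail: C_last/k_e = 1.68/0.069 = 24.348
AUC_0→∞ (subcutaneous injection) = 22.08 + 24.348 = 46.428 mg/L·hr
F = (AUC_ev/D_ev)/(AUC_iv/D_iv) = (46.428/625)/(61/250) = 0.0742848/0.244 = 0.3044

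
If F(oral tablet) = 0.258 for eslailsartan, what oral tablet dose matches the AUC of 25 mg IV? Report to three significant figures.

D_oral = 96.9 mg

For equal systemic exposure: F × D_ev = D_iv
D_ev = D_iv / F = 25 / 0.258 = 96.8992 mg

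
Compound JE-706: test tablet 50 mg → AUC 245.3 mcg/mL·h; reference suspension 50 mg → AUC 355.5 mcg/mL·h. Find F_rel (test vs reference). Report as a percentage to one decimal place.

F_rel = 69.0%

F_rel = (AUC_test/D_test) / (AUC_ref/D_ref)
      = (245.3/50) / (355.5/50)
      = 4.906 / 7.11 = 0.6900 = 69.00%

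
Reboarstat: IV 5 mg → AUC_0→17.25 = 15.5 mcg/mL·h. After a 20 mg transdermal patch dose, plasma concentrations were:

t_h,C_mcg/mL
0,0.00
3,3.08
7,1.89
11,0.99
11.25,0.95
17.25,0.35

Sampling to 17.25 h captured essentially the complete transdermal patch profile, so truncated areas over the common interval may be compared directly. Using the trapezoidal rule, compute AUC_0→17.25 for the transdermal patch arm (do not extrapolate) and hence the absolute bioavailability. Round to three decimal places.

Trapezoidal AUC_0→17.25 (transdermal patch):
  [0→3]: (0.00+3.08)/2 × 3 = 4.62
  [3→7]: (3.08+1.89)/2 × 4 = 9.94
  [7→11]: (1.89+0.99)/2 × 4 = 5.76
  [11→11.25]: (0.99+0.95)/2 × 0.25 = 0.2425
  [11.25→17.25]: (0.95+0.35)/2 × 6 = 3.9
  Sum = 24.4625 mcg/mL·h
F = (AUC_ev/D_ev)/(AUC_iv/D_iv) = (24.4625/20)/(15.5/5) = 1.223125/3.1 = 0.3946

F = 0.395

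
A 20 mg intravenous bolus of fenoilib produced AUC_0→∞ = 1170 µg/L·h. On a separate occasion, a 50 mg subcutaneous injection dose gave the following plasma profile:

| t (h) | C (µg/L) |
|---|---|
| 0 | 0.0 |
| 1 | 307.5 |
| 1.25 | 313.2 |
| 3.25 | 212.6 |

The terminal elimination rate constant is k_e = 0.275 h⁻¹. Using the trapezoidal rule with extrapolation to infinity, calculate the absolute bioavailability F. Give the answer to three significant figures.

Trapezoidal AUC_0→3.25 (subcutaneous injection):
  [0→1]: (0.0+307.5)/2 × 1 = 153.75
  [1→1.25]: (307.5+313.2)/2 × 0.25 = 77.5875
  [1.25→3.25]: (313.2+212.6)/2 × 2 = 525.8
  Sum = 757.1375 µg/L·h
Tail: C_last/k_e = 212.6/0.275 = 773.091
AUC_0→∞ (subcutaneous injection) = 757.1375 + 773.091 = 1530.2285 µg/L·h
F = (AUC_ev/D_ev)/(AUC_iv/D_iv) = (1530.2285/50)/(1170/20) = 30.60457/58.5 = 0.5232

F = 0.523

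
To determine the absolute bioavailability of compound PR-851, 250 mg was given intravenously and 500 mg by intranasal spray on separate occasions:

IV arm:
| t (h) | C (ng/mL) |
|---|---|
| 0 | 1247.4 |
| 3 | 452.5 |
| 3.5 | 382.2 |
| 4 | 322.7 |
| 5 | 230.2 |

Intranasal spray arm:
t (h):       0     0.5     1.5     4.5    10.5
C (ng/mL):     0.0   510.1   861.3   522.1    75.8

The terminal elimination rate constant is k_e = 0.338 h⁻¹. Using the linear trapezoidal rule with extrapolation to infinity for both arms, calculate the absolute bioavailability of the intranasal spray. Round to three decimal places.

F = 0.630

Trapezoidal AUC_0→5 (IV):
  [0→3]: (1247.4+452.5)/2 × 3 = 2549.85
  [3→3.5]: (452.5+382.2)/2 × 0.5 = 208.675
  [3.5→4]: (382.2+322.7)/2 × 0.5 = 176.225
  [4→5]: (322.7+230.2)/2 × 1 = 276.45
  Sum = 3211.2 ng/mL·h
IV tail: 230.2/0.338 = 681.065; AUC_iv,0→∞ = 3211.2 + 681.065 = 3892.265 ng/mL·h
Trapezoidal AUC_0→10.5 (intranasal spray):
  [0→0.5]: (0.0+510.1)/2 × 0.5 = 127.525
  [0.5→1.5]: (510.1+861.3)/2 × 1 = 685.7
  [1.5→4.5]: (861.3+522.1)/2 × 3 = 2075.1
  [4.5→10.5]: (522.1+75.8)/2 × 6 = 1793.7
  Sum = 4682.025 ng/mL·h
intranasal spray tail: 75.8/0.338 = 224.260; AUC_ev,0→∞ = 4682.025 + 224.260 = 4906.285 ng/mL·h
F = (AUC_ev/D_ev)/(AUC_iv/D_iv) = (4906.285/500)/(3892.265/250) = 9.81257/15.56906 = 0.6303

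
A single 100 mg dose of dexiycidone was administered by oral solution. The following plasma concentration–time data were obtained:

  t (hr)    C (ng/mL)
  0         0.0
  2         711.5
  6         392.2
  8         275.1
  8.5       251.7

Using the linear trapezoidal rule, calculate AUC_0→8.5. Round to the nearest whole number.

Trapezoidal AUC_0→8.5:
  [0→2]: (0.0+711.5)/2 × 2 = 711.5
  [2→6]: (711.5+392.2)/2 × 4 = 2207.4
  [6→8]: (392.2+275.1)/2 × 2 = 667.3
  [8→8.5]: (275.1+251.7)/2 × 0.5 = 131.7
  Sum = 3717.9 ng/mL·hr

AUC = 3718 ng/mL·hr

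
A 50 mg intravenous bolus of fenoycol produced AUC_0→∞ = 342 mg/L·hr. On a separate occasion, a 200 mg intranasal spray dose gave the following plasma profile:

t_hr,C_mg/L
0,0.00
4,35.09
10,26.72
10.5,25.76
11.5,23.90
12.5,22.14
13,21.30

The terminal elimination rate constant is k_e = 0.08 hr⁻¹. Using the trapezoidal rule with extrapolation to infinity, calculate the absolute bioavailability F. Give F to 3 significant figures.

F = 0.434

Trapezoidal AUC_0→13 (intranasal spray):
  [0→4]: (0.00+35.09)/2 × 4 = 70.18
  [4→10]: (35.09+26.72)/2 × 6 = 185.43
  [10→10.5]: (26.72+25.76)/2 × 0.5 = 13.12
  [10.5→11.5]: (25.76+23.90)/2 × 1 = 24.83
  [11.5→12.5]: (23.90+22.14)/2 × 1 = 23.02
  [12.5→13]: (22.14+21.30)/2 × 0.5 = 10.86
  Sum = 327.44 mg/L·hr
Tail: C_last/k_e = 21.30/0.08 = 266.250
AUC_0→∞ (intranasal spray) = 327.44 + 266.250 = 593.69 mg/L·hr
F = (AUC_ev/D_ev)/(AUC_iv/D_iv) = (593.69/200)/(342/50) = 2.96845/6.84 = 0.4340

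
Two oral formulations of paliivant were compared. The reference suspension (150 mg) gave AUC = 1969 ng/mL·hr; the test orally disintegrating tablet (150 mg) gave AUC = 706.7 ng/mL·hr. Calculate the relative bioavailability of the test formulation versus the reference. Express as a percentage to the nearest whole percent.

F_rel = 36%

F_rel = (AUC_test/D_test) / (AUC_ref/D_ref)
      = (706.7/150) / (1969/150)
      = 4.71133 / 13.1267 = 0.3589 = 35.89%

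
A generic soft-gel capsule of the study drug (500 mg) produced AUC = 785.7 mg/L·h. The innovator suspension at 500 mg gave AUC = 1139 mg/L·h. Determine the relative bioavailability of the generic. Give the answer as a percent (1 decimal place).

F_rel = (AUC_test/D_test) / (AUC_ref/D_ref)
      = (785.7/500) / (1139/500)
      = 1.5714 / 2.278 = 0.6898 = 68.98%

F_rel = 69.0%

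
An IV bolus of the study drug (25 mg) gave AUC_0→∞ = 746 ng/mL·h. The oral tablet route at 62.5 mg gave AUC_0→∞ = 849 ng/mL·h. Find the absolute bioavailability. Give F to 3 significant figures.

F = 0.455

F = (AUC_ev / D_ev) / (AUC_iv / D_iv)
  = (849/62.5) / (746/25)
  = 13.584 / 29.84 = 0.4552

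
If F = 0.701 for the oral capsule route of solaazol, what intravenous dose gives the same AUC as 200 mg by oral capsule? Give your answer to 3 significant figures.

D_iv = 140 mg

Systemic exposure from an extravascular dose = F × D_ev, so the equivalent IV dose is F × D_ev.
D_iv = F × D_ev = 0.701 × 200 = 140.2 mg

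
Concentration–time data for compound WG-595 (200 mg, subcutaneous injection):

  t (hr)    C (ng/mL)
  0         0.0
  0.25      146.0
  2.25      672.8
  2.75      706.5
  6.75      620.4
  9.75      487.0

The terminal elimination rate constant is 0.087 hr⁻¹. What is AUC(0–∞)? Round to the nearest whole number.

AUC = 11094 ng/mL·hr

Trapezoidal AUC_0→9.75:
  [0→0.25]: (0.0+146.0)/2 × 0.25 = 18.25
  [0.25→2.25]: (146.0+672.8)/2 × 2 = 818.8
  [2.25→2.75]: (672.8+706.5)/2 × 0.5 = 344.825
  [2.75→6.75]: (706.5+620.4)/2 × 4 = 2653.8
  [6.75→9.75]: (620.4+487.0)/2 × 3 = 1661.1
  Sum = 5496.775 ng/mL·hr
Extrapolated tail: C_last / k_e = 487.0 / 0.087 = 5597.701
AUC_0→∞ = 5496.775 + 5597.701 = 11094.476 ng/mL·hr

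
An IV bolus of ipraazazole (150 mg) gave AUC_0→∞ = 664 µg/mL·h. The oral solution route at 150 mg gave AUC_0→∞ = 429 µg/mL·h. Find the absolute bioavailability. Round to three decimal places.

F = (AUC_ev / D_ev) / (AUC_iv / D_iv)
  = (429/150) / (664/150)
  = 2.86 / 4.42667 = 0.6461

F = 0.646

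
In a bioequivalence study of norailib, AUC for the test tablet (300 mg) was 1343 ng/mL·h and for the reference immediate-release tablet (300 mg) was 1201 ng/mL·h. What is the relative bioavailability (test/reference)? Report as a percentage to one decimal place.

F_rel = (AUC_test/D_test) / (AUC_ref/D_ref)
      = (1343/300) / (1201/300)
      = 4.47667 / 4.00333 = 1.1182 = 111.82%

F_rel = 111.8%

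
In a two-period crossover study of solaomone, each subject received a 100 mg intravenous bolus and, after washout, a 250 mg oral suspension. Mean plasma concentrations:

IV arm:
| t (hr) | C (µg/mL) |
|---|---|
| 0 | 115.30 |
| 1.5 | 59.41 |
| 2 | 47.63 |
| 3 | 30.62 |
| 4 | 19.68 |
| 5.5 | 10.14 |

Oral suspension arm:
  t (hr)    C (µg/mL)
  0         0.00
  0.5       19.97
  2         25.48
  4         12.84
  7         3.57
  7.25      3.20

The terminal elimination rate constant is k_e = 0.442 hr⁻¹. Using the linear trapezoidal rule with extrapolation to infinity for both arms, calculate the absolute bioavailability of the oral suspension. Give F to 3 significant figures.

F = 0.165

Trapezoidal AUC_0→5.5 (IV):
  [0→1.5]: (115.30+59.41)/2 × 1.5 = 131.0325
  [1.5→2]: (59.41+47.63)/2 × 0.5 = 26.76
  [2→3]: (47.63+30.62)/2 × 1 = 39.125
  [3→4]: (30.62+19.68)/2 × 1 = 25.15
  [4→5.5]: (19.68+10.14)/2 × 1.5 = 22.365
  Sum = 244.4325 µg/mL·hr
IV tail: 10.14/0.442 = 22.941; AUC_iv,0→∞ = 244.4325 + 22.941 = 267.3735 µg/mL·hr
Trapezoidal AUC_0→7.25 (oral suspension):
  [0→0.5]: (0.00+19.97)/2 × 0.5 = 4.9925
  [0.5→2]: (19.97+25.48)/2 × 1.5 = 34.0875
  [2→4]: (25.48+12.84)/2 × 2 = 38.32
  [4→7]: (12.84+3.57)/2 × 3 = 24.615
  [7→7.25]: (3.57+3.20)/2 × 0.25 = 0.84625
  Sum = 102.86125 µg/mL·hr
oral suspension tail: 3.20/0.442 = 7.240; AUC_ev,0→∞ = 102.86125 + 7.240 = 110.10125 µg/mL·hr
F = (AUC_ev/D_ev)/(AUC_iv/D_iv) = (110.10125/250)/(267.3735/100) = 0.440405/2.673735 = 0.1647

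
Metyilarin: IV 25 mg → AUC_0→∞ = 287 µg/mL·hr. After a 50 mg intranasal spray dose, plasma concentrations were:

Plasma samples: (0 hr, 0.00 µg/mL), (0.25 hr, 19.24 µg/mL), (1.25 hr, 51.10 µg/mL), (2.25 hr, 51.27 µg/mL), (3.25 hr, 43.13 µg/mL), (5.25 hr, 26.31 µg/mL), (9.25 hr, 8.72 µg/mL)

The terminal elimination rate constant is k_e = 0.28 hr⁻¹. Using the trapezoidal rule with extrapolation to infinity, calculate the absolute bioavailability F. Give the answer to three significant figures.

F = 0.534

Trapezoidal AUC_0→9.25 (intranasal spray):
  [0→0.25]: (0.00+19.24)/2 × 0.25 = 2.405
  [0.25→1.25]: (19.24+51.10)/2 × 1 = 35.17
  [1.25→2.25]: (51.10+51.27)/2 × 1 = 51.185
  [2.25→3.25]: (51.27+43.13)/2 × 1 = 47.2
  [3.25→5.25]: (43.13+26.31)/2 × 2 = 69.44
  [5.25→9.25]: (26.31+8.72)/2 × 4 = 70.06
  Sum = 275.46 µg/mL·hr
Tail: C_last/k_e = 8.72/0.28 = 31.143
AUC_0→∞ (intranasal spray) = 275.46 + 31.143 = 306.603 µg/mL·hr
F = (AUC_ev/D_ev)/(AUC_iv/D_iv) = (306.603/50)/(287/25) = 6.13206/11.48 = 0.5342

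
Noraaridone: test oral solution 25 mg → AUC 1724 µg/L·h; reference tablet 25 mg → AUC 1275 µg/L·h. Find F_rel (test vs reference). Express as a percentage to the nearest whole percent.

F_rel = (AUC_test/D_test) / (AUC_ref/D_ref)
      = (1724/25) / (1275/25)
      = 68.96 / 51 = 1.3522 = 135.22%

F_rel = 135%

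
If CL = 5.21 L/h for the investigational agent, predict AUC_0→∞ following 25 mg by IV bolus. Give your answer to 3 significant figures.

AUC_0→∞ = Dose_iv / CL
        = 25 / 5.21 = 4.79846 mg/L·h

AUC = 4.80 mg/L·h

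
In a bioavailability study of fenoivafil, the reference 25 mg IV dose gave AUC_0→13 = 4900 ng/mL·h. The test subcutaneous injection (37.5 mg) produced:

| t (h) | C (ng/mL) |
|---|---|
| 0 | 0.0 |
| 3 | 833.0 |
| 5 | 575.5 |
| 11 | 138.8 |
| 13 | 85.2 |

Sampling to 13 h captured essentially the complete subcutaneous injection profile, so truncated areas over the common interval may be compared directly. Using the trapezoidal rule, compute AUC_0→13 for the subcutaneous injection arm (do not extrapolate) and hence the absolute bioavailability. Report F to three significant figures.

F = 0.684

Trapezoidal AUC_0→13 (subcutaneous injection):
  [0→3]: (0.0+833.0)/2 × 3 = 1249.5
  [3→5]: (833.0+575.5)/2 × 2 = 1408.5
  [5→11]: (575.5+138.8)/2 × 6 = 2142.9
  [11→13]: (138.8+85.2)/2 × 2 = 224.0
  Sum = 5024.9 ng/mL·h
F = (AUC_ev/D_ev)/(AUC_iv/D_iv) = (5024.9/37.5)/(4900/25) = 133.997/196 = 0.6837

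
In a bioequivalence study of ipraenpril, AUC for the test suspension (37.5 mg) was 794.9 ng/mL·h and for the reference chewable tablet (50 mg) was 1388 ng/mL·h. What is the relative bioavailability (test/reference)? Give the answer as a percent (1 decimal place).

F_rel = 76.4%

F_rel = (AUC_test/D_test) / (AUC_ref/D_ref)
      = (794.9/37.5) / (1388/50)
      = 21.1973 / 27.76 = 0.7636 = 76.36%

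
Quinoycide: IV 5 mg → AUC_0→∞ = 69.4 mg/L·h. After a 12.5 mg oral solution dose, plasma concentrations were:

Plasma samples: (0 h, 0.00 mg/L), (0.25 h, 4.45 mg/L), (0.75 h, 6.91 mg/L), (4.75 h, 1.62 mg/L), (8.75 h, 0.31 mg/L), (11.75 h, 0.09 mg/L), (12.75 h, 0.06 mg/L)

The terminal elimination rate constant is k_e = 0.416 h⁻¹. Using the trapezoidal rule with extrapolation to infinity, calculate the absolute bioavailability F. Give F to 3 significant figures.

Trapezoidal AUC_0→12.75 (oral solution):
  [0→0.25]: (0.00+4.45)/2 × 0.25 = 0.55625
  [0.25→0.75]: (4.45+6.91)/2 × 0.5 = 2.84
  [0.75→4.75]: (6.91+1.62)/2 × 4 = 17.06
  [4.75→8.75]: (1.62+0.31)/2 × 4 = 3.86
  [8.75→11.75]: (0.31+0.09)/2 × 3 = 0.6
  [11.75→12.75]: (0.09+0.06)/2 × 1 = 0.075
  Sum = 24.99125 mg/L·h
Tail: C_last/k_e = 0.06/0.416 = 0.144
AUC_0→∞ (oral solution) = 24.99125 + 0.144 = 25.13525 mg/L·h
F = (AUC_ev/D_ev)/(AUC_iv/D_iv) = (25.13525/12.5)/(69.4/5) = 2.01082/13.88 = 0.1449

F = 0.145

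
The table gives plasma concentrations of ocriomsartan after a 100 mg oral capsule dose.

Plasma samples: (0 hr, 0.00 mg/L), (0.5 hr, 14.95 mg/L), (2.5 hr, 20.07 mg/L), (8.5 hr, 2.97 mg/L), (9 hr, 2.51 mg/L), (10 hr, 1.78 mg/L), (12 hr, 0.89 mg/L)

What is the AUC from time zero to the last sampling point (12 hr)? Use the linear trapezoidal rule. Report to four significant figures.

AUC = 114.1 mg/L·hr

Trapezoidal AUC_0→12:
  [0→0.5]: (0.00+14.95)/2 × 0.5 = 3.7375
  [0.5→2.5]: (14.95+20.07)/2 × 2 = 35.02
  [2.5→8.5]: (20.07+2.97)/2 × 6 = 69.12
  [8.5→9]: (2.97+2.51)/2 × 0.5 = 1.37
  [9→10]: (2.51+1.78)/2 × 1 = 2.145
  [10→12]: (1.78+0.89)/2 × 2 = 2.67
  Sum = 114.0625 mg/L·hr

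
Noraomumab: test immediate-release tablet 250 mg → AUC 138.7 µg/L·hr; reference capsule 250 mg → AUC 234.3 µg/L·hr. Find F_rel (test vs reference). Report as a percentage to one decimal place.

F_rel = (AUC_test/D_test) / (AUC_ref/D_ref)
      = (138.7/250) / (234.3/250)
      = 0.5548 / 0.9372 = 0.5920 = 59.20%

F_rel = 59.2%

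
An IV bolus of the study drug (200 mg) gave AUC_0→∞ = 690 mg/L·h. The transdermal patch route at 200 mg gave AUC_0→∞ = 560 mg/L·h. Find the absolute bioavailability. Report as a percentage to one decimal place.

F = (AUC_ev / D_ev) / (AUC_iv / D_iv)
  = (560/200) / (690/200)
  = 2.8 / 3.45 = 0.8116
  = 81.16%

F = 81.2%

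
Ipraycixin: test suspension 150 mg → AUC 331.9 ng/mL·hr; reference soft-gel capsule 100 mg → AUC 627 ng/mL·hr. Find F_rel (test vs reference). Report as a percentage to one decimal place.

F_rel = (AUC_test/D_test) / (AUC_ref/D_ref)
      = (331.9/150) / (627/100)
      = 2.21267 / 6.27 = 0.3529 = 35.29%

F_rel = 35.3%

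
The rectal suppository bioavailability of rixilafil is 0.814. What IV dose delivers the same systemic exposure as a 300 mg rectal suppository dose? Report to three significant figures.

D_iv = 244 mg

Systemic exposure from an extravascular dose = F × D_ev, so the equivalent IV dose is F × D_ev.
D_iv = F × D_ev = 0.814 × 300 = 244.2 mg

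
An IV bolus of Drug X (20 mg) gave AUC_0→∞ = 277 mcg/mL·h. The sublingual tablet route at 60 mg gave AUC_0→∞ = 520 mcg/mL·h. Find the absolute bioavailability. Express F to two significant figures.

F = 0.63

F = (AUC_ev / D_ev) / (AUC_iv / D_iv)
  = (520/60) / (277/20)
  = 8.66667 / 13.85 = 0.6258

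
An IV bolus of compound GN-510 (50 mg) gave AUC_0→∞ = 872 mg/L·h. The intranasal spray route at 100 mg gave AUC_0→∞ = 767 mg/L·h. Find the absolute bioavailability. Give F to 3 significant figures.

F = (AUC_ev / D_ev) / (AUC_iv / D_iv)
  = (767/100) / (872/50)
  = 7.67 / 17.44 = 0.4398

F = 0.440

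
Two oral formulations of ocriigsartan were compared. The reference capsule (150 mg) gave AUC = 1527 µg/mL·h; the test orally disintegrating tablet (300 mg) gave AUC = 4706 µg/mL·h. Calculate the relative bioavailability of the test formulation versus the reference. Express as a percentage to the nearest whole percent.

F_rel = (AUC_test/D_test) / (AUC_ref/D_ref)
      = (4706/300) / (1527/150)
      = 15.6867 / 10.18 = 1.5409 = 154.09%

F_rel = 154%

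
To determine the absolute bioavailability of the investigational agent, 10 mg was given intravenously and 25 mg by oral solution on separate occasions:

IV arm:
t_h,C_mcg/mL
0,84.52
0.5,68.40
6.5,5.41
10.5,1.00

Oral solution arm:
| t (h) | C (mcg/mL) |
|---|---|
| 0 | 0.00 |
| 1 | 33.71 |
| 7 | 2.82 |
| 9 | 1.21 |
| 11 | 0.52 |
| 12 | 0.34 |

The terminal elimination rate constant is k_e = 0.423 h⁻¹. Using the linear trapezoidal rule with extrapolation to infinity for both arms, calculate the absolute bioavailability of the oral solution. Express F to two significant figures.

F = 0.19

Trapezoidal AUC_0→10.5 (IV):
  [0→0.5]: (84.52+68.40)/2 × 0.5 = 38.23
  [0.5→6.5]: (68.40+5.41)/2 × 6 = 221.43
  [6.5→10.5]: (5.41+1.00)/2 × 4 = 12.82
  Sum = 272.48 mcg/mL·h
IV tail: 1.00/0.423 = 2.364; AUC_iv,0→∞ = 272.48 + 2.364 = 274.844 mcg/mL·h
Trapezoidal AUC_0→12 (oral solution):
  [0→1]: (0.00+33.71)/2 × 1 = 16.855
  [1→7]: (33.71+2.82)/2 × 6 = 109.59
  [7→9]: (2.82+1.21)/2 × 2 = 4.03
  [9→11]: (1.21+0.52)/2 × 2 = 1.73
  [11→12]: (0.52+0.34)/2 × 1 = 0.43
  Sum = 132.635 mcg/mL·h
oral solution tail: 0.34/0.423 = 0.804; AUC_ev,0→∞ = 132.635 + 0.804 = 133.439 mcg/mL·h
F = (AUC_ev/D_ev)/(AUC_iv/D_iv) = (133.439/25)/(274.844/10) = 5.33756/27.4844 = 0.1942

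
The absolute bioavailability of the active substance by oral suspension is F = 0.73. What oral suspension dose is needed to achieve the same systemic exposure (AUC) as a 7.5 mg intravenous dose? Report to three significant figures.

D_oral = 10.3 mg

For equal systemic exposure: F × D_ev = D_iv
D_ev = D_iv / F = 7.5 / 0.73 = 10.274 mg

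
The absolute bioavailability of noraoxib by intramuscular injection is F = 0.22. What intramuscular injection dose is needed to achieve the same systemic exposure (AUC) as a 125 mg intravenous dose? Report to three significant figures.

D_intramuscular = 568 mg

For equal systemic exposure: F × D_ev = D_iv
D_ev = D_iv / F = 125 / 0.22 = 568.182 mg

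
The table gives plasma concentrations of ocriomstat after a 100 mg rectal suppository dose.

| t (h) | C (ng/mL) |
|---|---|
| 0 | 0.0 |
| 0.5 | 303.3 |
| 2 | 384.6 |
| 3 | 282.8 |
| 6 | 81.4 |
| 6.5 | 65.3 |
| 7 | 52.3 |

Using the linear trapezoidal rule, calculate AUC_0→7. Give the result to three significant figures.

Trapezoidal AUC_0→7:
  [0→0.5]: (0.0+303.3)/2 × 0.5 = 75.825
  [0.5→2]: (303.3+384.6)/2 × 1.5 = 515.925
  [2→3]: (384.6+282.8)/2 × 1 = 333.7
  [3→6]: (282.8+81.4)/2 × 3 = 546.3
  [6→6.5]: (81.4+65.3)/2 × 0.5 = 36.675
  [6.5→7]: (65.3+52.3)/2 × 0.5 = 29.4
  Sum = 1537.825 ng/mL·h

AUC = 1540 ng/mL·h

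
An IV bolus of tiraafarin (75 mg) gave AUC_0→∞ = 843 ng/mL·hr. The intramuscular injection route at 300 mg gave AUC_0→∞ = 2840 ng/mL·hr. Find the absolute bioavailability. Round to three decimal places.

F = (AUC_ev / D_ev) / (AUC_iv / D_iv)
  = (2840/300) / (843/75)
  = 9.46667 / 11.24 = 0.8422

F = 0.842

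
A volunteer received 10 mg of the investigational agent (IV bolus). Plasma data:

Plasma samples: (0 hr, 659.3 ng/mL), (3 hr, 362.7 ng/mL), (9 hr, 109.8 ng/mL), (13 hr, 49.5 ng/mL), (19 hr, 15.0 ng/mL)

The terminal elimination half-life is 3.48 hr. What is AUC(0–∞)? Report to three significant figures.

AUC = 3540 ng/mL·hr

Trapezoidal AUC_0→19:
  [0→3]: (659.3+362.7)/2 × 3 = 1533.0
  [3→9]: (362.7+109.8)/2 × 6 = 1417.5
  [9→13]: (109.8+49.5)/2 × 4 = 318.6
  [13→19]: (49.5+15.0)/2 × 6 = 193.5
  Sum = 3462.6 ng/mL·hr
k_e = ln2 / t½ = 0.693147 / 3.48 = 0.1992 hr^-1
Extrapolated tail: C_last / k_e = 15.0 / 0.1992 = 75.301
AUC_0→∞ = 3462.6 + 75.301 = 3537.901 ng/mL·hr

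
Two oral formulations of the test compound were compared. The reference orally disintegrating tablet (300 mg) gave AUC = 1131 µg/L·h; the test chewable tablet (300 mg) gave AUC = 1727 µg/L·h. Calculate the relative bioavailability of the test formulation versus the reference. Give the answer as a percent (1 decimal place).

F_rel = 152.7%

F_rel = (AUC_test/D_test) / (AUC_ref/D_ref)
      = (1727/300) / (1131/300)
      = 5.75667 / 3.77 = 1.5270 = 152.70%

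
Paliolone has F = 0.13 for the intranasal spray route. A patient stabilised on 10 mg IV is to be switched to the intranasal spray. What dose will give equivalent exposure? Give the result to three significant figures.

For equal systemic exposure: F × D_ev = D_iv
D_ev = D_iv / F = 10 / 0.13 = 76.9231 mg

D_intranasal = 76.9 mg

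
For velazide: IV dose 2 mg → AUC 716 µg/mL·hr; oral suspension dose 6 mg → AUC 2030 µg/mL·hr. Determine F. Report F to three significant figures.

F = 0.945

F = (AUC_ev / D_ev) / (AUC_iv / D_iv)
  = (2030/6) / (716/2)
  = 338.333 / 358 = 0.9451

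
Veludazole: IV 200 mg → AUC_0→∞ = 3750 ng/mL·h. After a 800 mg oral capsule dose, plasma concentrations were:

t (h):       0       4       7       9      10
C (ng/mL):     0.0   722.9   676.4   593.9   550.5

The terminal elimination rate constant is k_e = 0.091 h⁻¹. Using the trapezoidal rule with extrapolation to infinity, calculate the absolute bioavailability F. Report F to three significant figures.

F = 0.762

Trapezoidal AUC_0→10 (oral capsule):
  [0→4]: (0.0+722.9)/2 × 4 = 1445.8
  [4→7]: (722.9+676.4)/2 × 3 = 2098.95
  [7→9]: (676.4+593.9)/2 × 2 = 1270.3
  [9→10]: (593.9+550.5)/2 × 1 = 572.2
  Sum = 5387.25 ng/mL·h
Tail: C_last/k_e = 550.5/0.091 = 6049.451
AUC_0→∞ (oral capsule) = 5387.25 + 6049.451 = 11436.701 ng/mL·h
F = (AUC_ev/D_ev)/(AUC_iv/D_iv) = (11436.701/800)/(3750/200) = 14.2959/18.75 = 0.7624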